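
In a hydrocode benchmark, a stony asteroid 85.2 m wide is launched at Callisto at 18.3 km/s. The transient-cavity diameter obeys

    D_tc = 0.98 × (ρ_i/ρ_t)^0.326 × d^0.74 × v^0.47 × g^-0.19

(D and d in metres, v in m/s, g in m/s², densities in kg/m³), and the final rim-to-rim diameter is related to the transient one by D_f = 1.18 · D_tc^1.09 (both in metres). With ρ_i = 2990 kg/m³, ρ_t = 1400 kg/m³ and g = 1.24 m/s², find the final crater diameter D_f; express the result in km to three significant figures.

v = 18300 m/s.
(ρ_i/ρ_t)^0.326 = (2990/1400)^0.326 = 1.281
d^0.74 = 85.2^0.74 = 26.82
v^0.47 = 18300^0.47 = 100.8
g^-0.19 = 1.24^-0.19 = 0.9600
D_tc = 0.98 × 1.281 × 26.82 × 100.8 × 0.9600 = 3258 m
D_f = 1.18 × (3258)^1.09 = 7962 m
     = 7.962 km

D_f ≈ 7.96 km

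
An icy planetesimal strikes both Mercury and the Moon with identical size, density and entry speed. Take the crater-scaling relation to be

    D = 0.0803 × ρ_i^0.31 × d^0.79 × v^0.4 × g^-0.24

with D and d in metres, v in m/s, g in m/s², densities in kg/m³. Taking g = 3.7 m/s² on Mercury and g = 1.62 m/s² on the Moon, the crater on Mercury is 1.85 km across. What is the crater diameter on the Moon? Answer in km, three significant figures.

All impactor-dependent factors cancel in the ratio, leaving D_Moon/D_Mercury = (g_Moon/g_Mercury)^-0.24.
(1.62/3.7)^-0.24 = 0.4378^-0.24 = 1.219
D_Moon = 1.219 × 1.85 km = 2.26 km

D ≈ 2.26 km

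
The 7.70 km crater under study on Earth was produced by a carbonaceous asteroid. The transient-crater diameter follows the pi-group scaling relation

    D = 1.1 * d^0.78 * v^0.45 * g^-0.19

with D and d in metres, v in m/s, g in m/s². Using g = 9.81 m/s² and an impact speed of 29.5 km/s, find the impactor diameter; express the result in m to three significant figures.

d ≈ 391 m

Rearranging for d: d = [D / (1.1 · 29500^0.45 · 9.81^-0.19)]^(1/0.78).
D = 7700 m.
29500^0.45 = 102.7
9.81^-0.19 = 0.6480
Denominator = 1.1 × 102.7 × 0.6480 = 73.20
D / 73.20 = 7700 / 73.20 = 105.2
d = 105.2^(1/0.78) = 105.2^1.2821 = 391.2 m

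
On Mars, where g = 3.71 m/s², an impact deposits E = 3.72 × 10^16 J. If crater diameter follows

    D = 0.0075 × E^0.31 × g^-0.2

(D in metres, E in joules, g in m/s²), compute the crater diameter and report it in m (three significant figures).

E^0.31 = (3.72 × 10^16)^0.31 = 1.370 × 10^5
g^-0.2 = 3.71^-0.2 = 0.7694
D = 0.0075 × 1.370 × 10^5 × 0.7694 = 790.6 m

D ≈ 791 m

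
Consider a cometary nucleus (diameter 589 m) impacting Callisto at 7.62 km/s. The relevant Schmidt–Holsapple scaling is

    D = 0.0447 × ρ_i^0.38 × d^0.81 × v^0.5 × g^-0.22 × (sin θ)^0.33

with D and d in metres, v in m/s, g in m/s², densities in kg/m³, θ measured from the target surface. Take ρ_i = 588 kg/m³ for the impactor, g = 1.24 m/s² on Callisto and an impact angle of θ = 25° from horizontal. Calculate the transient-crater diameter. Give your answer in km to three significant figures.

D ≈ 5.54 km

In SI units: v = 7620 m/s.
ρ_i^0.38 = 588^0.38 = 11.28
d^0.81 = 589^0.81 = 175.3
v^0.5 = 7620^0.5 = 87.29
g^-0.22 = 1.24^-0.22 = 0.9538
(sin 25°)^0.33 = 0.4226^0.33 = 0.7526
D = 0.0447 × 11.28 × 175.3 × 87.29 × 0.9538 × 0.7526 = 5538 m
   = 5.538 km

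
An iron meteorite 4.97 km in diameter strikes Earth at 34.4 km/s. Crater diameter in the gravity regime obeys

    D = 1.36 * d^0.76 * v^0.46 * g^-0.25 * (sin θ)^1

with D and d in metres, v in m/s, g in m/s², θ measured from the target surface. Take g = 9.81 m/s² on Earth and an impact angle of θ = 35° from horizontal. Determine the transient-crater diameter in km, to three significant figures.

In SI units: d = 4970 m, v = 34400 m/s.
d^0.76 = 4970^0.76 = 644.5
v^0.46 = 34400^0.46 = 122.1
g^-0.25 = 9.81^-0.25 = 0.5650
(sin 35°)^1 = 0.5736^1 = 0.5736
D = 1.36 × 644.5 × 122.1 × 0.5650 × 0.5736 = 34684 m
   = 34.68 km

D ≈ 34.7 km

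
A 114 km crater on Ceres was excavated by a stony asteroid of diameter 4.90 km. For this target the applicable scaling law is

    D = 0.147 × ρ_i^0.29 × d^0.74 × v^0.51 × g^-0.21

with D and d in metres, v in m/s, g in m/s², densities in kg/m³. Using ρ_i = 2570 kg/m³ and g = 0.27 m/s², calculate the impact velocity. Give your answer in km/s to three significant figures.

Rearranging for v: v = [D / (0.147 · 2570^0.29 · 4900^0.74 · 0.27^-0.21)]^(1/0.51).
D = 114000 m.
2570^0.29 = 9.747
4900^0.74 = 538.0
0.27^-0.21 = 1.316
Denominator = 0.147 × 9.747 × 538.0 × 1.316 = 1014
D / 1014 = 114000 / 1014 = 112.4
v = 112.4^(1/0.51) = 112.4^1.9608 = 10499 m/s

v ≈ 10.5 km/s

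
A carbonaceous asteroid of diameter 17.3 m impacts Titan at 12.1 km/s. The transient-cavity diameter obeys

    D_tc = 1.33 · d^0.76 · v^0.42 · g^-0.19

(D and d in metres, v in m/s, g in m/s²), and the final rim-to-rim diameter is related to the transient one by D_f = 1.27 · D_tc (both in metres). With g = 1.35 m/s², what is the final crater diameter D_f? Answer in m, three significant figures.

D_f ≈ 722 m

v = 12100 m/s.
d^0.76 = 17.3^0.76 = 8.728
v^0.42 = 12100^0.42 = 51.85
g^-0.19 = 1.35^-0.19 = 0.9446
D_tc = 1.33 × 8.728 × 51.85 × 0.9446 = 568.5 m
D_f = 1.27 × 568.5 = 722.0 m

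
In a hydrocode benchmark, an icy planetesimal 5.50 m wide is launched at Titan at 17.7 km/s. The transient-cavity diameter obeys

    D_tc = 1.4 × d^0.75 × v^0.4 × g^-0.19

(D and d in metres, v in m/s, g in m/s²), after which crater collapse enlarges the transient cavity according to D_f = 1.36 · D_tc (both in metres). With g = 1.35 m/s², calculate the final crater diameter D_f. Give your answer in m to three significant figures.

D_f ≈ 323 m

v = 17700 m/s.
d^0.75 = 5.5^0.75 = 3.591
v^0.4 = 17700^0.4 = 50.03
g^-0.19 = 1.35^-0.19 = 0.9446
D_tc = 1.4 × 3.591 × 50.03 × 0.9446 = 237.6 m
D_f = 1.36 × 237.6 = 323.1 m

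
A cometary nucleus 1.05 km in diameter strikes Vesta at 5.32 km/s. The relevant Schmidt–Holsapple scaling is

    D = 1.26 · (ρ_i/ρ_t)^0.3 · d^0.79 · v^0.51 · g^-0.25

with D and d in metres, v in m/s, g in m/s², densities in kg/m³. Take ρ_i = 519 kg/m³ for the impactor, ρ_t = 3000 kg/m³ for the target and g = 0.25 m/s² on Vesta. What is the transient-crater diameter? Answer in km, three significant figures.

D ≈ 20.4 km

In SI units: d = 1050 m, v = 5320 m/s.
(ρ_i/ρ_t)^0.3 = (519/3000)^0.3 = 0.5908
d^0.79 = 1050^0.79 = 243.6
v^0.51 = 5320^0.51 = 79.47
g^-0.25 = 0.25^-0.25 = 1.414
D = 1.26 × 0.5908 × 243.6 × 79.47 × 1.414 = 20377 m
   = 20.38 km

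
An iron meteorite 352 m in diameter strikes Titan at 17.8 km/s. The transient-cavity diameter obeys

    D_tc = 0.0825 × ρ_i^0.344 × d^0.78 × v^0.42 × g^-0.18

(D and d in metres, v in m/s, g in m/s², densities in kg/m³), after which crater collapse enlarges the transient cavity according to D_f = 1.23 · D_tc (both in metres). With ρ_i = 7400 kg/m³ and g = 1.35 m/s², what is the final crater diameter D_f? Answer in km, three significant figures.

D_f ≈ 12.2 km

v = 17800 m/s.
ρ_i^0.344 = 7400^0.344 = 21.43
d^0.78 = 352^0.78 = 96.90
v^0.42 = 17800^0.42 = 60.98
g^-0.18 = 1.35^-0.18 = 0.9474
D_tc = 0.0825 × 21.43 × 96.90 × 60.98 × 0.9474 = 9897 m
D_f = 1.23 × 9897 = 12173 m
     = 12.17 km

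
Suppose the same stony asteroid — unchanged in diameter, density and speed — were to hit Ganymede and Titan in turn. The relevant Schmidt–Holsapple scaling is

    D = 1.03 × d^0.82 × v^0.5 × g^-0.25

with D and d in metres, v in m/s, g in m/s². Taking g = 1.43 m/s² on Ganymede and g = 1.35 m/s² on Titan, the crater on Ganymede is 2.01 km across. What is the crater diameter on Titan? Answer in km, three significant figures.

D ≈ 2.04 km

All impactor-dependent factors cancel in the ratio, leaving D_Titan/D_Ganymede = (g_Titan/g_Ganymede)^-0.25.
(1.35/1.43)^-0.25 = 0.9441^-0.25 = 1.014
D_Titan = 1.014 × 2.01 km = 2.04 km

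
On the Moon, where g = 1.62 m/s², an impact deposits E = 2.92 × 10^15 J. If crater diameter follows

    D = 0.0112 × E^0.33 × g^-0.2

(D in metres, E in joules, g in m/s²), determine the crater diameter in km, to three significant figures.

E^0.33 = (2.92 × 10^15)^0.33 = 1.269 × 10^5
g^-0.2 = 1.62^-0.2 = 0.9080
D = 0.0112 × 1.269 × 10^5 × 0.9080 = 1291 m
   = 1.291 km

D ≈ 1.29 km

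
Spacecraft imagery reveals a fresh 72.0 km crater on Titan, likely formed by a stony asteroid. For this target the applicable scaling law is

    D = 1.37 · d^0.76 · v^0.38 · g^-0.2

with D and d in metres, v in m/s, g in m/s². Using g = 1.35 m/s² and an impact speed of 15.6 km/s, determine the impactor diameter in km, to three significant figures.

d ≈ 14.1 km

Rearranging for d: d = [D / (1.37 · 15600^0.38 · 1.35^-0.2)]^(1/0.76).
D = 72000 m.
15600^0.38 = 39.21
1.35^-0.2 = 0.9417
Denominator = 1.37 × 39.21 × 0.9417 = 50.59
D / 50.59 = 72000 / 50.59 = 1423
d = 1423^(1/0.76) = 1423^1.3158 = 14092 m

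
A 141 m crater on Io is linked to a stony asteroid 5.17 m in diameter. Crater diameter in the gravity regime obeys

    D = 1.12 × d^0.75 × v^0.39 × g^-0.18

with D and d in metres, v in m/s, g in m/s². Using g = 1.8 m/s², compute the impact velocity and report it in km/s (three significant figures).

v ≈ 13.5 km/s

Rearranging for v: v = [D / (1.12 · 5.17^0.75 · 1.8^-0.18)]^(1/0.39).
5.17^0.75 = 3.429
1.8^-0.18 = 0.8996
Denominator = 1.12 × 3.429 × 0.8996 = 3.455
D / 3.455 = 141 / 3.455 = 40.81
v = 40.81^(1/0.39) = 40.81^2.5641 = 13495 m/s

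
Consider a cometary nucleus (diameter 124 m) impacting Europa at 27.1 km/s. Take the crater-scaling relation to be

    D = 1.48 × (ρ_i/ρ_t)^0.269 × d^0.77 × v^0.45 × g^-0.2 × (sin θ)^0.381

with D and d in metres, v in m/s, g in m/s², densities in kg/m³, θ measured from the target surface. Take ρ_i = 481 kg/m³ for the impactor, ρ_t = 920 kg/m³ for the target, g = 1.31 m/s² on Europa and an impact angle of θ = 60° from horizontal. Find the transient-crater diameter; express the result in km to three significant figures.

In SI units: v = 27100 m/s.
(ρ_i/ρ_t)^0.269 = (481/920)^0.269 = 0.8399
d^0.77 = 124^0.77 = 40.92
v^0.45 = 27100^0.45 = 98.82
g^-0.2 = 1.31^-0.2 = 0.9474
(sin 60°)^0.381 = 0.8660^0.381 = 0.9467
D = 1.48 × 0.8399 × 40.92 × 98.82 × 0.9474 × 0.9467 = 4508 m
   = 4.508 km

D ≈ 4.51 km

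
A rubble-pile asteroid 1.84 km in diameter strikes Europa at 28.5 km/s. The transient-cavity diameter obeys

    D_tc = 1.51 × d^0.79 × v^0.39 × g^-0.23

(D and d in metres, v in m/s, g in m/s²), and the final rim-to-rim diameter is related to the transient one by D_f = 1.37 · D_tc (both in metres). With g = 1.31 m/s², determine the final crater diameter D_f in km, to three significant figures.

D_f ≈ 40.3 km

In SI: d = 1840 m, v = 28500 m/s.
d^0.79 = 1840^0.79 = 379.5
v^0.39 = 28500^0.39 = 54.62
g^-0.23 = 1.31^-0.23 = 0.9398
D_tc = 1.51 × 379.5 × 54.62 × 0.9398 = 29420 m
D_f = 1.37 × 29420 = 40305 m
     = 40.31 km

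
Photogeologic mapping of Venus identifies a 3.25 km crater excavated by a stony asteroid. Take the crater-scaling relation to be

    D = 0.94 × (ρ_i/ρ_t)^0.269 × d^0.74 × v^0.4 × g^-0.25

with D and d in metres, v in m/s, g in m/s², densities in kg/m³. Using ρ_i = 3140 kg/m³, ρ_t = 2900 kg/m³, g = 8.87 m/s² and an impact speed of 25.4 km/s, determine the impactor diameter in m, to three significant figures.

d ≈ 511 m

Rearranging for d: d = [D / (0.94 · (3140/2900)^0.269 · 25400^0.4 · 8.87^-0.25)]^(1/0.74).
D = 3250 m.
(3140/2900)^0.269 = 1.022
25400^0.4 = 57.80
8.87^-0.25 = 0.5795
Denominator = 0.94 × 1.022 × 57.80 × 0.5795 = 32.18
D / 32.18 = 3250 / 32.18 = 101.0
d = 101.0^(1/0.74) = 101.0^1.3514 = 511.3 m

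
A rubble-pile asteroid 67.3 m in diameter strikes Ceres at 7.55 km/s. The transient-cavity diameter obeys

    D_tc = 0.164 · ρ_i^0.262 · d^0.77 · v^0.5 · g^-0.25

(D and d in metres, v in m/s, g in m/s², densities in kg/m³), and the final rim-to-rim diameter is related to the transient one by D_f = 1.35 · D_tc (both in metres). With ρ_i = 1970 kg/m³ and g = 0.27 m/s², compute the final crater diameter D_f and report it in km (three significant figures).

D_f ≈ 4.98 km

v = 7550 m/s.
ρ_i^0.262 = 1970^0.262 = 7.297
d^0.77 = 67.3^0.77 = 25.56
v^0.5 = 7550^0.5 = 86.89
g^-0.25 = 0.27^-0.25 = 1.387
D_tc = 0.164 × 7.297 × 25.56 × 86.89 × 1.387 = 3686 m
D_f = 1.35 × 3686 = 4976 m
     = 4.976 km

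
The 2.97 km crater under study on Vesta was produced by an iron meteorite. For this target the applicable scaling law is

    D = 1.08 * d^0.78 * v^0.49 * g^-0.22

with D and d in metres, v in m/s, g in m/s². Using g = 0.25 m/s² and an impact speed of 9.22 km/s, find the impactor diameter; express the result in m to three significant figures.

Rearranging for d: d = [D / (1.08 · 9220^0.49 · 0.25^-0.22)]^(1/0.78).
D = 2970 m.
9220^0.49 = 87.64
0.25^-0.22 = 1.357
Denominator = 1.08 × 87.64 × 1.357 = 128.4
D / 128.4 = 2970 / 128.4 = 23.13
d = 23.13^(1/0.78) = 23.13^1.2821 = 56.11 m

d ≈ 56.1 m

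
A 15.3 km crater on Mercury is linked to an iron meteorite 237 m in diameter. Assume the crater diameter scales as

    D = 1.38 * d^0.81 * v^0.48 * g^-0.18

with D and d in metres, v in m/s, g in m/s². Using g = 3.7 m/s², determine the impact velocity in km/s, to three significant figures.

v ≈ 42.9 km/s

Rearranging for v: v = [D / (1.38 · 237^0.81 · 3.7^-0.18)]^(1/0.48).
D = 15300 m.
237^0.81 = 83.86
3.7^-0.18 = 0.7902
Denominator = 1.38 × 83.86 × 0.7902 = 91.45
D / 91.45 = 15300 / 91.45 = 167.3
v = 167.3^(1/0.48) = 167.3^2.0833 = 42875 m/s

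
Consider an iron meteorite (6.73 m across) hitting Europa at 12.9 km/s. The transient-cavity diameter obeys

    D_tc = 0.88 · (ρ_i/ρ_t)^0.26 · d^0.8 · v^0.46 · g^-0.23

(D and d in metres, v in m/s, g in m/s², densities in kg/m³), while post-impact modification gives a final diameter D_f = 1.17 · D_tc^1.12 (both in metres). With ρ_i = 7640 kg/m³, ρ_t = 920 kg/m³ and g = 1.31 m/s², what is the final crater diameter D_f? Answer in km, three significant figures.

D_f ≈ 1.27 km

v = 12900 m/s.
(ρ_i/ρ_t)^0.26 = (7640/920)^0.26 = 1.734
d^0.8 = 6.73^0.8 = 4.596
v^0.46 = 12900^0.46 = 77.78
g^-0.23 = 1.31^-0.23 = 0.9398
D_tc = 0.88 × 1.734 × 4.596 × 77.78 × 0.9398 = 512.6 m
D_f = 1.17 × (512.6)^1.12 = 1268 m
     = 1.268 km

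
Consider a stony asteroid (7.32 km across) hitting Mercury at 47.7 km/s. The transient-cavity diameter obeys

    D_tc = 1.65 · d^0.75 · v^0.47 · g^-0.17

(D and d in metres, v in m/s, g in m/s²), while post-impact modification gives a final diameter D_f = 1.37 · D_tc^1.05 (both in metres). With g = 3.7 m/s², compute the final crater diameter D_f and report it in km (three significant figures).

D_f ≈ 413 km

In SI: d = 7320 m, v = 47700 m/s.
d^0.75 = 7320^0.75 = 791.4
v^0.47 = 47700^0.47 = 158.1
g^-0.17 = 3.7^-0.17 = 0.8006
D_tc = 1.65 × 791.4 × 158.1 × 0.8006 = 1.653 × 10^5 m
D_f = 1.37 × (1.653 × 10^5)^1.05 = 4.130 × 10^5 m
     = 413.0 km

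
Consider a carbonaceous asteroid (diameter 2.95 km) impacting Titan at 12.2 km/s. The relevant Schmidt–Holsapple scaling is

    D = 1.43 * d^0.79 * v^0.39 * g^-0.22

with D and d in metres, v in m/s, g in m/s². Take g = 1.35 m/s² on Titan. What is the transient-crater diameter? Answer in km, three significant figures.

D ≈ 28.9 km

In SI units: d = 2950 m, v = 12200 m/s.
d^0.79 = 2950^0.79 = 551.0
v^0.39 = 12200^0.39 = 39.24
g^-0.22 = 1.35^-0.22 = 0.9361
D = 1.43 × 551.0 × 39.24 × 0.9361 = 28943 m
   = 28.94 km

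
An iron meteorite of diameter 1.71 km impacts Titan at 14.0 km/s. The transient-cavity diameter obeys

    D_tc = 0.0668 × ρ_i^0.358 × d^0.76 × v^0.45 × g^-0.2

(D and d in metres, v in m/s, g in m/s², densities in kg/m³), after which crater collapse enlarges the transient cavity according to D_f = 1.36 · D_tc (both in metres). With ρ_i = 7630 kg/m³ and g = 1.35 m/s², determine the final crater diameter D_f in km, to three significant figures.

In SI: d = 1710 m, v = 14000 m/s.
ρ_i^0.358 = 7630^0.358 = 24.54
d^0.76 = 1710^0.76 = 286.5
v^0.45 = 14000^0.45 = 73.41
g^-0.2 = 1.35^-0.2 = 0.9417
D_tc = 0.0668 × 24.54 × 286.5 × 73.41 × 0.9417 = 32470 m
D_f = 1.36 × 32470 = 44159 m
     = 44.16 km

D_f ≈ 44.2 km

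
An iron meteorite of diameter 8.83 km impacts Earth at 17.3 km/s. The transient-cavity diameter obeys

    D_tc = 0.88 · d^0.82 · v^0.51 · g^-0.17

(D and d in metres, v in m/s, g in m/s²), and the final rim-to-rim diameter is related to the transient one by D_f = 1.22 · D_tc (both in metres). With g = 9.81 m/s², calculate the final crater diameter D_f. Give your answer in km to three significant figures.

D_f ≈ 182 km

In SI: d = 8830 m, v = 17300 m/s.
d^0.82 = 8830^0.82 = 1721
v^0.51 = 17300^0.51 = 145.0
g^-0.17 = 9.81^-0.17 = 0.6783
D_tc = 0.88 × 1721 × 145.0 × 0.6783 = 1.490 × 10^5 m
D_f = 1.22 × 1.490 × 10^5 = 1.818 × 10^5 m
     = 181.8 km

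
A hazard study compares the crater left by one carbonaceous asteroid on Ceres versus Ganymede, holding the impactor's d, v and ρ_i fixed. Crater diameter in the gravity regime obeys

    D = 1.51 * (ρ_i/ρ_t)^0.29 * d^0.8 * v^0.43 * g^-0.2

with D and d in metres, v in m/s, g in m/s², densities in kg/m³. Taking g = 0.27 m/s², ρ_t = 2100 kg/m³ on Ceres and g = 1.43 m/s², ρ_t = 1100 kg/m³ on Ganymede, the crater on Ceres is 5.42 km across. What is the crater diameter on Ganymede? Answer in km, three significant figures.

D ≈ 4.68 km

The impactor-only factors (d, v, ρ_i) cancel in the ratio, leaving D_Ganymede/D_Ceres = (g_Ganymede/g_Ceres)^-0.2 · (ρ_t,Ceres/ρ_t,Ganymede)^0.29.
(1.43/0.27)^-0.2 = 5.296^-0.2 = 0.7165
(2100/1100)^0.29 = 1.909^0.29 = 1.206
Ratio = 0.7165 × 1.206 = 0.8641
D_Ganymede = 0.8641 × 5.42 km = 4.68 km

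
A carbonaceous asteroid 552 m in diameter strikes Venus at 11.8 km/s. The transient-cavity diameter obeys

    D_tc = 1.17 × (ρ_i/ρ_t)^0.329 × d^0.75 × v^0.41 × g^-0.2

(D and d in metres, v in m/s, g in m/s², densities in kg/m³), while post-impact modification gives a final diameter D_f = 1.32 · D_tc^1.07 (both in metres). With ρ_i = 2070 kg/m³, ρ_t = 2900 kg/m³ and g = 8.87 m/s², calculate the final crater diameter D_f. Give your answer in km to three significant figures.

D_f ≈ 8.43 km

v = 11800 m/s.
(ρ_i/ρ_t)^0.329 = (2070/2900)^0.329 = 0.8950
d^0.75 = 552^0.75 = 113.9
v^0.41 = 11800^0.41 = 46.72
g^-0.2 = 8.87^-0.2 = 0.6463
D_tc = 1.17 × 0.8950 × 113.9 × 46.72 × 0.6463 = 3601 m
D_f = 1.32 × (3601)^1.07 = 8432 m
     = 8.432 km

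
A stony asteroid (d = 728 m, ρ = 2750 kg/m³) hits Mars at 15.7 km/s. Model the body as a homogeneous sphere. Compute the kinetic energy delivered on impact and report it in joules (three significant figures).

v = 15700 m/s.
Mass m = (π/6) ρ d³ = (π/6) × 2750 × (728)³ = 5.556 × 10^11 kg
E = ½ m v² = 0.5 × 5.556 × 10^11 × (15700)² = 6.847 × 10^19 J

E ≈ 6.85 × 10^19 J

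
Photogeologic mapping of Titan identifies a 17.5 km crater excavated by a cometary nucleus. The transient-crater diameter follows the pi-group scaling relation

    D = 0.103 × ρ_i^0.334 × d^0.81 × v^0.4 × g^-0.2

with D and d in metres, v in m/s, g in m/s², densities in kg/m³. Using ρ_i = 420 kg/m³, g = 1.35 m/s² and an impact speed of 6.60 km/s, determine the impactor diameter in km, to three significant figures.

Rearranging for d: d = [D / (0.103 · 420^0.334 · 6600^0.4 · 1.35^-0.2)]^(1/0.81).
D = 17500 m.
420^0.334 = 7.519
6600^0.4 = 33.71
1.35^-0.2 = 0.9417
Denominator = 0.103 × 7.519 × 33.71 × 0.9417 = 24.58
D / 24.58 = 17500 / 24.58 = 712.0
d = 712.0^(1/0.81) = 712.0^1.2346 = 3324 m

d ≈ 3.32 km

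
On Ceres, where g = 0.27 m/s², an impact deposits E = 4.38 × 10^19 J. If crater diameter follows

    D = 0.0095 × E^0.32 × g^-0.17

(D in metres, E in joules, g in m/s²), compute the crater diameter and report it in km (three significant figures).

E^0.32 = (4.38 × 10^19)^0.32 = 1.929 × 10^6
g^-0.17 = 0.27^-0.17 = 1.249
D = 0.0095 × 1.929 × 10^6 × 1.249 = 22889 m
   = 22.89 km

D ≈ 22.9 km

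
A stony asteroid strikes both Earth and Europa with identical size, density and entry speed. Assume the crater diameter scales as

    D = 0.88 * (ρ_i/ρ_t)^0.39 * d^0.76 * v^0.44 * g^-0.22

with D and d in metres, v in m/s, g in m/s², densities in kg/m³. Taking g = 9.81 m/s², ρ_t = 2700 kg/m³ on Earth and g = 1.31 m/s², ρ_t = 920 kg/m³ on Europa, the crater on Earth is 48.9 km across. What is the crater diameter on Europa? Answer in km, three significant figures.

D ≈ 116 km

The impactor-only factors (d, v, ρ_i) cancel in the ratio, leaving D_Europa/D_Earth = (g_Europa/g_Earth)^-0.22 · (ρ_t,Earth/ρ_t,Europa)^0.39.
(1.31/9.81)^-0.22 = 0.1335^-0.22 = 1.557
(2700/920)^0.39 = 2.935^0.39 = 1.522
Ratio = 1.557 × 1.522 = 2.370
D_Europa = 2.370 × 48.9 km = 116 km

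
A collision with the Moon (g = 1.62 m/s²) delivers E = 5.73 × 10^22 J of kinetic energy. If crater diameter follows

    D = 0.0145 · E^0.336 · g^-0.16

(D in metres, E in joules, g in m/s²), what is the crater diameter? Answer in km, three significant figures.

D ≈ 595 km

E^0.336 = (5.73 × 10^22)^0.336 = 4.433 × 10^7
g^-0.16 = 1.62^-0.16 = 0.9257
D = 0.0145 × 4.433 × 10^7 × 0.9257 = 5.950 × 10^5 m
   = 595.0 km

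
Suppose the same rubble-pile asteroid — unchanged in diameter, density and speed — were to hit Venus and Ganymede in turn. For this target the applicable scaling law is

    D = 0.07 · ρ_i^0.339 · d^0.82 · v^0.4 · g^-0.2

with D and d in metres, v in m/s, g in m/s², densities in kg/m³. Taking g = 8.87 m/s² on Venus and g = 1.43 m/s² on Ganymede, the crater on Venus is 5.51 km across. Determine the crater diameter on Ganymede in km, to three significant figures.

D ≈ 7.94 km

All impactor-dependent factors cancel in the ratio, leaving D_Ganymede/D_Venus = (g_Ganymede/g_Venus)^-0.2.
(1.43/8.87)^-0.2 = 0.1612^-0.2 = 1.441
D_Ganymede = 1.441 × 5.51 km = 7.94 km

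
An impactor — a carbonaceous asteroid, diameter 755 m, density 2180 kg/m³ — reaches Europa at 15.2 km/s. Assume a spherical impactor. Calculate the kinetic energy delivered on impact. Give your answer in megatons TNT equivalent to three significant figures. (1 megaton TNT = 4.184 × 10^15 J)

E ≈ 13600 Mt TNT

v = 15200 m/s.
Mass m = (π/6) ρ d³ = (π/6) × 2180 × (755)³ = 4.912 × 10^11 kg
E = ½ m v² = 0.5 × 4.912 × 10^11 × (15200)² = 5.674 × 10^19 J
   = 5.674 × 10^19 / 4.184×10^15 = 13561 Mt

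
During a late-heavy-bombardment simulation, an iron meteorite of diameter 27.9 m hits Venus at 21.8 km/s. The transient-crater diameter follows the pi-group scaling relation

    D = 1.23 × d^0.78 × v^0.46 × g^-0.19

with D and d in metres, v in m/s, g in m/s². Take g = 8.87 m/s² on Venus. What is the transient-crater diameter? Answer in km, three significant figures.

D ≈ 1.08 km

In SI units: v = 21800 m/s.
d^0.78 = 27.9^0.78 = 13.41
v^0.46 = 21800^0.46 = 99.01
g^-0.19 = 8.87^-0.19 = 0.6605
D = 1.23 × 13.41 × 99.01 × 0.6605 = 1079 m
   = 1.079 km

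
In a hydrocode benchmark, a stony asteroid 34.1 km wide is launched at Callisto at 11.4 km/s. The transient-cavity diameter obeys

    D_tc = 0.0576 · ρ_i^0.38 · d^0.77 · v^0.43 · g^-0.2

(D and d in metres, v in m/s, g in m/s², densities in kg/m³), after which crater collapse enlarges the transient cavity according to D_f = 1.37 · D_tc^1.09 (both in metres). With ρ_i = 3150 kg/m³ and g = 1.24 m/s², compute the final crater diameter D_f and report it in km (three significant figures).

In SI: d = 34100 m, v = 11400 m/s.
ρ_i^0.38 = 3150^0.38 = 21.35
d^0.77 = 34100^0.77 = 3092
v^0.43 = 11400^0.43 = 55.52
g^-0.2 = 1.24^-0.2 = 0.9579
D_tc = 0.0576 × 21.35 × 3092 × 55.52 × 0.9579 = 2.022 × 10^5 m
D_f = 1.37 × (2.022 × 10^5)^1.09 = 8.318 × 10^5 m
     = 831.8 km

D_f ≈ 832 km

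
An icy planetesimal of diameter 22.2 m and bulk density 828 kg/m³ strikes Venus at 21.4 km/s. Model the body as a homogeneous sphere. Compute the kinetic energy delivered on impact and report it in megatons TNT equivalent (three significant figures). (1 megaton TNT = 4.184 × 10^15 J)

v = 21400 m/s.
Mass m = (π/6) ρ d³ = (π/6) × 828 × (22.2)³ = 4.743 × 10^6 kg
E = ½ m v² = 0.5 × 4.743 × 10^6 × (21400)² = 1.086 × 10^15 J
   = 1.086 × 10^15 / 4.184×10^15 = 0.2596 Mt

E ≈ 0.260 Mt TNT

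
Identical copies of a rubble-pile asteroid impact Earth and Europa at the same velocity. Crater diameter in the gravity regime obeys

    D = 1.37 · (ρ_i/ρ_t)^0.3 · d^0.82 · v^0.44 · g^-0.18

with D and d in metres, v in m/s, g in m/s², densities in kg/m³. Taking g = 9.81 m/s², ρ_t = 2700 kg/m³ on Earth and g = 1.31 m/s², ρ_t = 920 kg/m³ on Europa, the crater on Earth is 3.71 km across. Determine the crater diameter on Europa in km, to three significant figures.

D ≈ 7.36 km

The impactor-only factors (d, v, ρ_i) cancel in the ratio, leaving D_Europa/D_Earth = (g_Europa/g_Earth)^-0.18 · (ρ_t,Earth/ρ_t,Europa)^0.3.
(1.31/9.81)^-0.18 = 0.1335^-0.18 = 1.437
(2700/920)^0.3 = 2.935^0.3 = 1.381
Ratio = 1.437 × 1.381 = 1.984
D_Europa = 1.984 × 3.71 km = 7.36 km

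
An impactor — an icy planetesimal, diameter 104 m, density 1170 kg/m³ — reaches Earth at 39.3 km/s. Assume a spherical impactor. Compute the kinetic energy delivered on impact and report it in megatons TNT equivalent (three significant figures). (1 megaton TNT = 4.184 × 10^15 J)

E ≈ 127 Mt TNT

v = 39300 m/s.
Mass m = (π/6) ρ d³ = (π/6) × 1170 × (104)³ = 6.891 × 10^8 kg
E = ½ m v² = 0.5 × 6.891 × 10^8 × (39300)² = 5.322 × 10^17 J
   = 5.322 × 10^17 / 4.184×10^15 = 127.2 Mt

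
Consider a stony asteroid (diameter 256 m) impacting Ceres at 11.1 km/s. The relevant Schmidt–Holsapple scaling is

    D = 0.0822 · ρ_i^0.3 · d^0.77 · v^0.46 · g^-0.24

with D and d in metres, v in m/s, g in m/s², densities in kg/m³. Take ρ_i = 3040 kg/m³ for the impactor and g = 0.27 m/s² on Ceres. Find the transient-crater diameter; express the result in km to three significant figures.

In SI units: v = 11100 m/s.
ρ_i^0.3 = 3040^0.3 = 11.09
d^0.77 = 256^0.77 = 71.51
v^0.46 = 11100^0.46 = 72.59
g^-0.24 = 0.27^-0.24 = 1.369
D = 0.0822 × 11.09 × 71.51 × 72.59 × 1.369 = 6478 m
   = 6.478 km

D ≈ 6.48 km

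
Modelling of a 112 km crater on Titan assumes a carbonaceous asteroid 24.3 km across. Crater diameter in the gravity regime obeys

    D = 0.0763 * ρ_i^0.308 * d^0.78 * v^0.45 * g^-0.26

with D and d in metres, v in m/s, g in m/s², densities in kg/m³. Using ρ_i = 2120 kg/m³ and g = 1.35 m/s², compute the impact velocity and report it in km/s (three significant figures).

v ≈ 7.96 km/s

Rearranging for v: v = [D / (0.0763 · 2120^0.308 · 24300^0.78 · 1.35^-0.26)]^(1/0.45).
D = 112000 m.
2120^0.308 = 10.58
24300^0.78 = 2635
1.35^-0.26 = 0.9249
Denominator = 0.0763 × 10.58 × 2635 × 0.9249 = 1967
D / 1967 = 112000 / 1967 = 56.94
v = 56.94^(1/0.45) = 56.94^2.2222 = 7960 m/s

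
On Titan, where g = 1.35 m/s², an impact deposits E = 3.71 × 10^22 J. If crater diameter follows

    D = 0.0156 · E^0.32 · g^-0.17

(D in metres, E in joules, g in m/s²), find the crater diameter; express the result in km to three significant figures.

E^0.32 = (3.71 × 10^22)^0.32 = 1.668 × 10^7
g^-0.17 = 1.35^-0.17 = 0.9503
D = 0.0156 × 1.668 × 10^7 × 0.9503 = 2.473 × 10^5 m
   = 247.3 km

D ≈ 247 km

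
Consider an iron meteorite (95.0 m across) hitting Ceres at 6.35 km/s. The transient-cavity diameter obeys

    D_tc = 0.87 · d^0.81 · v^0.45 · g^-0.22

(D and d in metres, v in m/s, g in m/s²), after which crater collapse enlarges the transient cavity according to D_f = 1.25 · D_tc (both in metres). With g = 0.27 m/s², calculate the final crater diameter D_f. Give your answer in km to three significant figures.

v = 6350 m/s.
d^0.81 = 95^0.81 = 39.99
v^0.45 = 6350^0.45 = 51.43
g^-0.22 = 0.27^-0.22 = 1.334
D_tc = 0.87 × 39.99 × 51.43 × 1.334 = 2387 m
D_f = 1.25 × 2387 = 2984 m
     = 2.984 km

D_f ≈ 2.98 km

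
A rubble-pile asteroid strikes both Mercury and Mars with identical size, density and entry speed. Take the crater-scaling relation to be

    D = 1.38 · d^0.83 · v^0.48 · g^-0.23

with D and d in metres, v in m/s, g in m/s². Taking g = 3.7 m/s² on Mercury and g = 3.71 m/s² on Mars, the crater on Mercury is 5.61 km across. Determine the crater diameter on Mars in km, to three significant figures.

D ≈ 5.61 km

All impactor-dependent factors cancel in the ratio, leaving D_Mars/D_Mercury = (g_Mars/g_Mercury)^-0.23.
(3.71/3.7)^-0.23 = 1.003^-0.23 = 0.9993
D_Mars = 0.9993 × 5.61 km = 5.61 km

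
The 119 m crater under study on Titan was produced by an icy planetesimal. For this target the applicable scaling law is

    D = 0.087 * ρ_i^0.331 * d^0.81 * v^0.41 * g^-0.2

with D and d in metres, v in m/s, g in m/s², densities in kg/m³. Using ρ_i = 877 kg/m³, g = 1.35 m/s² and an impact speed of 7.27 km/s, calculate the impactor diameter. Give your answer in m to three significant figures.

Rearranging for d: d = [D / (0.087 · 877^0.331 · 7270^0.41 · 1.35^-0.2)]^(1/0.81).
877^0.331 = 9.422
7270^0.41 = 38.30
1.35^-0.2 = 0.9417
Denominator = 0.087 × 9.422 × 38.30 × 0.9417 = 29.56
D / 29.56 = 119 / 29.56 = 4.026
d = 4.026^(1/0.81) = 4.026^1.2346 = 5.582 m

d ≈ 5.58 m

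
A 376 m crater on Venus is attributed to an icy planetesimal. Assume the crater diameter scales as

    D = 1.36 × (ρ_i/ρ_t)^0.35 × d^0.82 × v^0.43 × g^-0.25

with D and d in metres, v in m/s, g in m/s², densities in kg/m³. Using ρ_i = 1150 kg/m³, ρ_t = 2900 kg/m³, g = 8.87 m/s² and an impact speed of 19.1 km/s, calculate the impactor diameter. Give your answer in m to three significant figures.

d ≈ 15.6 m

Rearranging for d: d = [D / (1.36 · (1150/2900)^0.35 · 19100^0.43 · 8.87^-0.25)]^(1/0.82).
(1150/2900)^0.35 = 0.7234
19100^0.43 = 69.32
8.87^-0.25 = 0.5795
Denominator = 1.36 × 0.7234 × 69.32 × 0.5795 = 39.52
D / 39.52 = 376 / 39.52 = 9.514
d = 9.514^(1/0.82) = 9.514^1.2195 = 15.60 m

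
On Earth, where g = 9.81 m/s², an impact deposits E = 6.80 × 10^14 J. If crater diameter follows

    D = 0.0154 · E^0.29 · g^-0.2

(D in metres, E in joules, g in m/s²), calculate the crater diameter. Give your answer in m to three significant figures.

D ≈ 195 m

E^0.29 = (6.80 × 10^14)^0.29 = 2.002 × 10^4
g^-0.2 = 9.81^-0.2 = 0.6334
D = 0.0154 × 2.002 × 10^4 × 0.6334 = 195.3 m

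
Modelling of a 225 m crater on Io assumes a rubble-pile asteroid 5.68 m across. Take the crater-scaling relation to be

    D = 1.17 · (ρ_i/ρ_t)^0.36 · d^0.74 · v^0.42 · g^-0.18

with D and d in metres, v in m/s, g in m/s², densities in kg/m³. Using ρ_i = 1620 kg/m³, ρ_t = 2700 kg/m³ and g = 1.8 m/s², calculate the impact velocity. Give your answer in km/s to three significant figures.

Rearranging for v: v = [D / (1.17 · (1620/2700)^0.36 · 5.68^0.74 · 1.8^-0.18)]^(1/0.42).
(1620/2700)^0.36 = 0.8320
5.68^0.74 = 3.616
1.8^-0.18 = 0.8996
Denominator = 1.17 × 0.8320 × 3.616 × 0.8996 = 3.167
D / 3.167 = 225 / 3.167 = 71.05
v = 71.05^(1/0.42) = 71.05^2.381 = 25620 m/s

v ≈ 25.6 km/s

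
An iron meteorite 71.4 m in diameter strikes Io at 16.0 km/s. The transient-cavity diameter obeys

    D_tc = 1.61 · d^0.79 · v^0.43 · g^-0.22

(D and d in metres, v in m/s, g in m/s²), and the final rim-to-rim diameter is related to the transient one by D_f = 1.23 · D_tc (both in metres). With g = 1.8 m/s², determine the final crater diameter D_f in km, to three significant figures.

v = 16000 m/s.
d^0.79 = 71.4^0.79 = 29.14
v^0.43 = 16000^0.43 = 64.23
g^-0.22 = 1.8^-0.22 = 0.8787
D_tc = 1.61 × 29.14 × 64.23 × 0.8787 = 2648 m
D_f = 1.23 × 2648 = 3257 m
     = 3.257 km

D_f ≈ 3.26 km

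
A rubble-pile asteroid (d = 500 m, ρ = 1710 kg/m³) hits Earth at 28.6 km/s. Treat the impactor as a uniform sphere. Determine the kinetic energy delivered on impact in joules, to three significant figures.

E ≈ 4.58 × 10^19 J

v = 28600 m/s.
Mass m = (π/6) ρ d³ = (π/6) × 1710 × (500)³ = 1.119 × 10^11 kg
E = ½ m v² = 0.5 × 1.119 × 10^11 × (28600)² = 4.576 × 10^19 J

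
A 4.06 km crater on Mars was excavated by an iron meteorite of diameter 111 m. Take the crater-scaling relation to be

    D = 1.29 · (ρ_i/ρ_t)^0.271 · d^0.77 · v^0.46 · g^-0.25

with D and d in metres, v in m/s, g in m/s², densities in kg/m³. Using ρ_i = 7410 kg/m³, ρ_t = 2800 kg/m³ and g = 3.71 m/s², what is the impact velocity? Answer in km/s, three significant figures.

Rearranging for v: v = [D / (1.29 · (7410/2800)^0.271 · 111^0.77 · 3.71^-0.25)]^(1/0.46).
D = 4060 m.
(7410/2800)^0.271 = 1.302
111^0.77 = 37.57
3.71^-0.25 = 0.7205
Denominator = 1.29 × 1.302 × 37.57 × 0.7205 = 45.46
D / 45.46 = 4060 / 45.46 = 89.31
v = 89.31^(1/0.46) = 89.31^2.1739 = 17421 m/s

v ≈ 17.4 km/s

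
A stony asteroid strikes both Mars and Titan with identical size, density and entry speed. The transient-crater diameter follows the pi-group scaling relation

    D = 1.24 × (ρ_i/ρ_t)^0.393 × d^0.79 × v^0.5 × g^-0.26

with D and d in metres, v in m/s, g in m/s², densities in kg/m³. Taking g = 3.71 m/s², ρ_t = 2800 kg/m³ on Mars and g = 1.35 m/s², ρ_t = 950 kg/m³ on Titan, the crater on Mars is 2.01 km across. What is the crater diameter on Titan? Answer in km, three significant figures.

The impactor-only factors (d, v, ρ_i) cancel in the ratio, leaving D_Titan/D_Mars = (g_Titan/g_Mars)^-0.26 · (ρ_t,Mars/ρ_t,Titan)^0.393.
(1.35/3.71)^-0.26 = 0.3639^-0.26 = 1.301
(2800/950)^0.393 = 2.947^0.393 = 1.529
Ratio = 1.301 × 1.529 = 1.989
D_Titan = 1.989 × 2.01 km = 4.00 km

D ≈ 4.00 km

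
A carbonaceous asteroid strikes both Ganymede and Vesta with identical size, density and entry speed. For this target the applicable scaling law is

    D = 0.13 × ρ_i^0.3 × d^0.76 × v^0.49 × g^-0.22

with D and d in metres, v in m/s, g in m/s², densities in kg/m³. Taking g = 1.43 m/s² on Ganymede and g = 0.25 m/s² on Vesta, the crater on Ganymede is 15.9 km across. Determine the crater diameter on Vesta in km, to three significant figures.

D ≈ 23.3 km

All impactor-dependent factors cancel in the ratio, leaving D_Vesta/D_Ganymede = (g_Vesta/g_Ganymede)^-0.22.
(0.25/1.43)^-0.22 = 0.1748^-0.22 = 1.468
D_Vesta = 1.468 × 15.9 km = 23.3 km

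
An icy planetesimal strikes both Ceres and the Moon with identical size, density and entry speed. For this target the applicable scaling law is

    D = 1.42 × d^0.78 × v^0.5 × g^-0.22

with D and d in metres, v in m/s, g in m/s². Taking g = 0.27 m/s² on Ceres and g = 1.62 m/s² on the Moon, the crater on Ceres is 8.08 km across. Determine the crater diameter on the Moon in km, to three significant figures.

All impactor-dependent factors cancel in the ratio, leaving D_Moon/D_Ceres = (g_Moon/g_Ceres)^-0.22.
(1.62/0.27)^-0.22 = 6.000^-0.22 = 0.6742
D_Moon = 0.6742 × 8.08 km = 5.45 km

D ≈ 5.45 km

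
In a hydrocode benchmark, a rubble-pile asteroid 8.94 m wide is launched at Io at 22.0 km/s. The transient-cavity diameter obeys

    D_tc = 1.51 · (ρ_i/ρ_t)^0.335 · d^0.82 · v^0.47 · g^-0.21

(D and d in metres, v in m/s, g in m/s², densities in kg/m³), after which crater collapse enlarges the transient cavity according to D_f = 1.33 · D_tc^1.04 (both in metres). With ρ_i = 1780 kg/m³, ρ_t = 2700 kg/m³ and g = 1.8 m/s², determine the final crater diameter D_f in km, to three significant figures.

v = 22000 m/s.
(ρ_i/ρ_t)^0.335 = (1780/2700)^0.335 = 0.8697
d^0.82 = 8.94^0.82 = 6.027
v^0.47 = 22000^0.47 = 109.9
g^-0.21 = 1.8^-0.21 = 0.8839
D_tc = 1.51 × 0.8697 × 6.027 × 109.9 × 0.8839 = 768.9 m
D_f = 1.33 × (768.9)^1.04 = 1334 m
     = 1.334 km

D_f ≈ 1.33 km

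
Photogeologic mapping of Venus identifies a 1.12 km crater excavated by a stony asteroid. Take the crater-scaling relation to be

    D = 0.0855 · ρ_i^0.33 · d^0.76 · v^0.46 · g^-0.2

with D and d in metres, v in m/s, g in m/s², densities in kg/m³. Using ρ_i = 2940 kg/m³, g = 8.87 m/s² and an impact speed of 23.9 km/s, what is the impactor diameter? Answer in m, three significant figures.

Rearranging for d: d = [D / (0.0855 · 2940^0.33 · 23900^0.46 · 8.87^-0.2)]^(1/0.76).
D = 1120 m.
2940^0.33 = 13.95
23900^0.46 = 103.3
8.87^-0.2 = 0.6463
Denominator = 0.0855 × 13.95 × 103.3 × 0.6463 = 79.63
D / 79.63 = 1120 / 79.63 = 14.07
d = 14.07^(1/0.76) = 14.07^1.3158 = 32.43 m

d ≈ 32.4 m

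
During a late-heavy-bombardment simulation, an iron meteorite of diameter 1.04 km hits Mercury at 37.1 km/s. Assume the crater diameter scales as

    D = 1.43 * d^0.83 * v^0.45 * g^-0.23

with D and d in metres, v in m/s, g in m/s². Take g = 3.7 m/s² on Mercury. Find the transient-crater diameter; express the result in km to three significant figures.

In SI units: d = 1040 m, v = 37100 m/s.
d^0.83 = 1040^0.83 = 319.3
v^0.45 = 37100^0.45 = 113.8
g^-0.23 = 3.7^-0.23 = 0.7401
D = 1.43 × 319.3 × 113.8 × 0.7401 = 38456 m
   = 38.46 km

D ≈ 38.5 km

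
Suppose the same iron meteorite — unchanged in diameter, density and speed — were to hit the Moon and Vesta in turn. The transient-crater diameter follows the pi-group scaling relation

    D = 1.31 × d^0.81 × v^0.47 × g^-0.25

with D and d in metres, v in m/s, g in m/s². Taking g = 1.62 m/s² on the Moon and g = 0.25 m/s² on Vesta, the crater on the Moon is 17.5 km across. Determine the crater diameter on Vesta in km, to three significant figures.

All impactor-dependent factors cancel in the ratio, leaving D_Vesta/D_Moon = (g_Vesta/g_Moon)^-0.25.
(0.25/1.62)^-0.25 = 0.1543^-0.25 = 1.596
D_Vesta = 1.596 × 17.5 km = 27.9 km

D ≈ 27.9 km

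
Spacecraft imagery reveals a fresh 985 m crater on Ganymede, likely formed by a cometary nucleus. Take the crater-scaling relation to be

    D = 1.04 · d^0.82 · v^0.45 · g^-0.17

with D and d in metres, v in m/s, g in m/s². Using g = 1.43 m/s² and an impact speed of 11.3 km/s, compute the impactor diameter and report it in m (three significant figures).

d ≈ 27.4 m

Rearranging for d: d = [D / (1.04 · 11300^0.45 · 1.43^-0.17)]^(1/0.82).
11300^0.45 = 66.66
1.43^-0.17 = 0.9410
Denominator = 1.04 × 66.66 × 0.9410 = 65.24
D / 65.24 = 985 / 65.24 = 15.10
d = 15.10^(1/0.82) = 15.10^1.2195 = 27.40 m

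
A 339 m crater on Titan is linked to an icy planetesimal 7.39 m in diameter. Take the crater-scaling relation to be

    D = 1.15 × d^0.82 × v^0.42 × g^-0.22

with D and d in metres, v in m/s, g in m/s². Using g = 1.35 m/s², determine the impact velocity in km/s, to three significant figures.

v ≈ 17.9 km/s

Rearranging for v: v = [D / (1.15 · 7.39^0.82 · 1.35^-0.22)]^(1/0.42).
7.39^0.82 = 5.156
1.35^-0.22 = 0.9361
Denominator = 1.15 × 5.156 × 0.9361 = 5.551
D / 5.551 = 339 / 5.551 = 61.07
v = 61.07^(1/0.42) = 61.07^2.381 = 17867 m/s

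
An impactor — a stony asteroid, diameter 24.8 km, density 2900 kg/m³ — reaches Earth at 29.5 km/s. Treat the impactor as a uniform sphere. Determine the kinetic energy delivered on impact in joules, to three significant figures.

d = 24800 m; v = 29500 m/s.
Mass m = (π/6) ρ d³ = (π/6) × 2900 × (24800)³ = 2.316 × 10^16 kg
E = ½ m v² = 0.5 × 2.316 × 10^16 × (29500)² = 1.008 × 10^25 J

E ≈ 1.01 × 10^25 J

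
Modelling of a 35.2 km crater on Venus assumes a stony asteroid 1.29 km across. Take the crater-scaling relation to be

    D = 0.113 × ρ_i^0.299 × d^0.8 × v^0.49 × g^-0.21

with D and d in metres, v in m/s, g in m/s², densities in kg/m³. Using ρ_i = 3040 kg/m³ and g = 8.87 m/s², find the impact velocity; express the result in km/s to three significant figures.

Rearranging for v: v = [D / (0.113 · 3040^0.299 · 1290^0.8 · 8.87^-0.21)]^(1/0.49).
D = 35200 m.
3040^0.299 = 11.00
1290^0.8 = 307.9
8.87^-0.21 = 0.6323
Denominator = 0.113 × 11.00 × 307.9 × 0.6323 = 242.0
D / 242.0 = 35200 / 242.0 = 145.5
v = 145.5^(1/0.49) = 145.5^2.0408 = 25940 m/s

v ≈ 25.9 km/s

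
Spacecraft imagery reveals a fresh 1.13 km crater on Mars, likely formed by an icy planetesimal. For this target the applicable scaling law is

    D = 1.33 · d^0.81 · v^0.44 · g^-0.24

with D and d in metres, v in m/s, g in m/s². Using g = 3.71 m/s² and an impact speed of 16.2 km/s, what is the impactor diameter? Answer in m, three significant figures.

Rearranging for d: d = [D / (1.33 · 16200^0.44 · 3.71^-0.24)]^(1/0.81).
D = 1130 m.
16200^0.44 = 71.15
3.71^-0.24 = 0.7300
Denominator = 1.33 × 71.15 × 0.7300 = 69.08
D / 69.08 = 1130 / 69.08 = 16.36
d = 16.36^(1/0.81) = 16.36^1.2346 = 31.52 m

d ≈ 31.5 m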